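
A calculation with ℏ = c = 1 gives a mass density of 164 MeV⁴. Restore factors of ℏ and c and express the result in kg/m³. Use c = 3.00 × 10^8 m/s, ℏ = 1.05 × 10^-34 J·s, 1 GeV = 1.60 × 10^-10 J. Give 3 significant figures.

3.82 × 10^10 kg/m³

Mass density is [E]/(c²[L]³) = [E]⁴/(ℏ³c⁵).
1 GeV⁴ → 1/(ℏ³c⁵) × (1 GeV in J)⁴ = 2.33 × 10^20 kg/m³.
Convert the energy scale: 164 MeV⁴ = 1.64 × 10^-10 GeV⁴.
Result: 1.64 × 10^-10 × 2.33 × 10^20 = 3.82 × 10^10 kg/m³.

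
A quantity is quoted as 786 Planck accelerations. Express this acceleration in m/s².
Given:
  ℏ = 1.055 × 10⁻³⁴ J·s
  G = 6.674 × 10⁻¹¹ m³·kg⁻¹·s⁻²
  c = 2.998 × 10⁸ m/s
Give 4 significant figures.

One Planck acceleration: a_P = √(c⁷/(ℏG)) = 5.560 × 10⁵¹ m/s².
786 × 5.560 × 10⁵¹ m/s² = 4.370 × 10⁵⁴ m/s²

4.370 × 10⁵⁴ m/s²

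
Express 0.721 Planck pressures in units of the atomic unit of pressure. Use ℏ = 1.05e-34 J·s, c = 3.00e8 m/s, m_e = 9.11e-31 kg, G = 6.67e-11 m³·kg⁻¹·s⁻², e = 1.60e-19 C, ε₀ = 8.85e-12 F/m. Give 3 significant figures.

1.12e100

Planck pressure: p_P = c⁷/(ℏG²) = 4.68e113 Pa
atomic unit of pressure: P_au = E_h/a₀³ = m_e⁴e¹⁰/((4πε₀)⁵ℏ⁸) = 3.01e13 Pa
0.721 × 4.68e113 / 3.01e13 = 1.12e100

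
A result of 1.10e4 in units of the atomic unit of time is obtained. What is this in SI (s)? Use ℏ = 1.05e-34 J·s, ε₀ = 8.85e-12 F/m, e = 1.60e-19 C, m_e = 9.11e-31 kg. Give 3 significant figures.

One atomic unit of time: τ_au = (4πε₀)²ℏ³/(m_e e⁴) = 2.40e-17 s.
1.10e4 × 2.40e-17 s = 2.64e-13 s

2.64e-13 s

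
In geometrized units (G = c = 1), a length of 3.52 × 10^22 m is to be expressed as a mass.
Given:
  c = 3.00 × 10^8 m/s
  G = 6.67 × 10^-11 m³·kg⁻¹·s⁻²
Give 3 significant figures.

Length → mass via c²/G.
3.52 × 10^22 m × (c²/G) = 4.75 × 10^49 kg

4.75 × 10^49 kg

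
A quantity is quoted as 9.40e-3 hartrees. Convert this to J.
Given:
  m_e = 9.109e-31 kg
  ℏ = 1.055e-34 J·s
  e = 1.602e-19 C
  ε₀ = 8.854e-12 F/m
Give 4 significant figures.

One hartree: E_h = m_e e⁴/(4πε₀ℏ)² = 4.354e-18 J.
9.40e-3 × 4.354e-18 J = 4.093e-20 J

4.093e-20 J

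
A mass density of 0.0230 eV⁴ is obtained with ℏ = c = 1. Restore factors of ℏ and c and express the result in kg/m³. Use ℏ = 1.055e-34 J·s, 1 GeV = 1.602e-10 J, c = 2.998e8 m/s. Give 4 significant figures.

Mass density is [E]/(c²[L]³) = [E]⁴/(ℏ³c⁵).
1 GeV⁴ → 1/(ℏ³c⁵) × (1 GeV in J)⁴ = 2.316e20 kg/m³.
Convert the energy scale: 0.0230 eV⁴ = 2.30e-38 GeV⁴.
Result: 2.30e-38 × 2.316e20 = 5.327e-18 kg/m³.

5.327e-18 kg/m³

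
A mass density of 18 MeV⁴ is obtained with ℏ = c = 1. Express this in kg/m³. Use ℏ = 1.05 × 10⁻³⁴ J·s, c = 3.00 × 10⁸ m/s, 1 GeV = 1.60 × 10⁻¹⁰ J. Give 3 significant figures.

Mass density is [E]/(c²[L]³) = [E]⁴/(ℏ³c⁵).
1 GeV⁴ → 1/(ℏ³c⁵) × (1 GeV in J)⁴ = 2.33 × 10²⁰ kg/m³.
Convert the energy scale: 18 MeV⁴ = 1.80 × 10⁻¹¹ GeV⁴.
Result: 1.80 × 10⁻¹¹ × 2.33 × 10²⁰ = 4.19 × 10⁹ kg/m³.

4.19 × 10⁹ kg/m³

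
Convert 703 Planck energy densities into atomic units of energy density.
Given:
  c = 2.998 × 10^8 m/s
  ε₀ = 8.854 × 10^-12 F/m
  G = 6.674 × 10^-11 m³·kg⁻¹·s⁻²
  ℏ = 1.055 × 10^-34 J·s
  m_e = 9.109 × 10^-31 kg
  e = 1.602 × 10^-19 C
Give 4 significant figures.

Planck energy density: u_P = c⁷/(ℏG²) = 4.632 × 10^113 J/m³
atomic unit of energy density: u_au = E_h/a₀³ = m_e⁴e¹⁰/((4πε₀)⁵ℏ⁸) = 2.929 × 10^13 J/m³
703 × 4.632 × 10^113 / 2.929 × 10^13 = 1.112 × 10^103

1.112 × 10^103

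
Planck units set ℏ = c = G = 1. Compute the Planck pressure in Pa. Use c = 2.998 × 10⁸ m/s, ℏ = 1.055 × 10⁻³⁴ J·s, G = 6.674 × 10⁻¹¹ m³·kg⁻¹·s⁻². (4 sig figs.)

The unique combination of the constants set to 1 with dimensions of pressure is p_P = c⁷/(ℏG²).
  = 2.177 × 10⁵⁹ / 4.699 × 10⁻⁵⁵
  = 4.632 × 10¹¹³ Pa

4.632 × 10¹¹³ Pa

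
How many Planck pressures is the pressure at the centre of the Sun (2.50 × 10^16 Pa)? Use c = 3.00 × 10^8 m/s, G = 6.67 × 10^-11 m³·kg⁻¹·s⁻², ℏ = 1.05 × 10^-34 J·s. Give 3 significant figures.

Planck pressure: p_P = c⁷/(ℏG²) = 4.68 × 10^113 Pa.
2.50 × 10^16 / 4.68 × 10^113 = 5.34 × 10^-98

5.34 × 10^-98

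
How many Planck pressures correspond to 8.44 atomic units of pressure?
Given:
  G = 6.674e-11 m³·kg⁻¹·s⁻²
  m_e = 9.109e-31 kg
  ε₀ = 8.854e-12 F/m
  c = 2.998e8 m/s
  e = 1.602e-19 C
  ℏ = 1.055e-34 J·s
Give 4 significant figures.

5.337e-100

atomic unit of pressure: P_au = E_h/a₀³ = m_e⁴e¹⁰/((4πε₀)⁵ℏ⁸) = 2.929e13 Pa
Planck pressure: p_P = c⁷/(ℏG²) = 4.632e113 Pa
8.44 × 2.929e13 / 4.632e113 = 5.337e-100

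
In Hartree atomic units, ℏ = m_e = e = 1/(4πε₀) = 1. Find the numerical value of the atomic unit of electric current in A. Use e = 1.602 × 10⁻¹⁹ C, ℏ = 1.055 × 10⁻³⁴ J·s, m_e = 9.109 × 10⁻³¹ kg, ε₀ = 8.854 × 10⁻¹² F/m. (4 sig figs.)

The unique combination of the constants set to 1 with dimensions of current is I_au = e E_h/ℏ = m_e e⁵/((4πε₀)²ℏ³).
E_h = 4.354 × 10⁻¹⁸ J
e·E_h/ℏ = 6.612 × 10⁻³ A

6.612 × 10⁻³ A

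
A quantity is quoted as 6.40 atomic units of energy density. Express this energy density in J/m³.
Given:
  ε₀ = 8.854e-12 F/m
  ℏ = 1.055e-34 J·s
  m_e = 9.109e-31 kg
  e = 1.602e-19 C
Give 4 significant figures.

1.875e14 J/m³

One atomic unit of energy density: u_au = E_h/a₀³ = m_e⁴e¹⁰/((4πε₀)⁵ℏ⁸) = 2.929e13 J/m³.
6.40 × 2.929e13 J/m³ = 1.875e14 J/m³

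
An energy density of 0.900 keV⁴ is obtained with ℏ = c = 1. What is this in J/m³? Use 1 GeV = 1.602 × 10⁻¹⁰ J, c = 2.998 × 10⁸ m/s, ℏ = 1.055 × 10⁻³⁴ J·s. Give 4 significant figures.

1.873 × 10¹³ J/m³

[E]/[L]³ = [E]⁴/(ℏc)³; restore (ℏc)⁻³.
1 GeV⁴ → 1/(ℏc)³ × (1 GeV in J)⁴ = 2.082 × 10³⁷ J/m³.
Convert the energy scale: 0.900 keV⁴ = 9.00 × 10⁻²⁵ GeV⁴.
Result: 9.00 × 10⁻²⁵ × 2.082 × 10³⁷ = 1.873 × 10¹³ J/m³.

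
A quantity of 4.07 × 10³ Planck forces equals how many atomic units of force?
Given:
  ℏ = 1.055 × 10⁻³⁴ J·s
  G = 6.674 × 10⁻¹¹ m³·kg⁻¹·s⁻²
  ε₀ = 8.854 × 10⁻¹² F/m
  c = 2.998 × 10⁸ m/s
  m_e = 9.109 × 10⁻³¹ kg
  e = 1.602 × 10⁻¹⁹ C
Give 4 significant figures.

5.993 × 10⁵⁴

Planck force: F_P = c⁴/G = 1.210 × 10⁴⁴ N
atomic unit of force: F_au = E_h/a₀ = m_e²e⁶/((4πε₀)³ℏ⁴) = 8.220 × 10⁻⁸ N
4.07 × 10³ × 1.210 × 10⁴⁴ / 8.220 × 10⁻⁸ = 5.993 × 10⁵⁴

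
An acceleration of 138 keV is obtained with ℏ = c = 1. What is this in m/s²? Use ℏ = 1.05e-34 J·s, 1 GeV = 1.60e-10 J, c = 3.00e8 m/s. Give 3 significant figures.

6.31e28 m/s²

Acceleration is [L]/[T]² = c·[E]/ℏ.
1 GeV → c/ℏ × (1 GeV in J) = 4.57e32 m/s².
Convert the energy scale: 138 keV = 1.38e-4 GeV.
Result: 1.38e-4 × 4.57e32 = 6.31e28 m/s².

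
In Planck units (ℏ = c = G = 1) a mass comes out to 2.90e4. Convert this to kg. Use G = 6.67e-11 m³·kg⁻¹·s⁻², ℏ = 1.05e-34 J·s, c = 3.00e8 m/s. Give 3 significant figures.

One Planck mass: m_P = √(ℏc/G) = 2.17e-8 kg.
2.90e4 × 2.17e-8 kg = 6.30e-4 kg

6.30e-4 kg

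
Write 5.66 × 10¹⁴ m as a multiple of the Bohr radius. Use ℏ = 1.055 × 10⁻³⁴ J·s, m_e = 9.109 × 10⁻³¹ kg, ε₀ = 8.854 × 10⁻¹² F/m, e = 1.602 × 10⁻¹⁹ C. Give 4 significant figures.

1.068 × 10²⁵

Bohr radius: a₀ = 4πε₀ℏ²/(m_e e²) = 5.297 × 10⁻¹¹ m.
5.66 × 10¹⁴ / 5.297 × 10⁻¹¹ = 1.068 × 10²⁵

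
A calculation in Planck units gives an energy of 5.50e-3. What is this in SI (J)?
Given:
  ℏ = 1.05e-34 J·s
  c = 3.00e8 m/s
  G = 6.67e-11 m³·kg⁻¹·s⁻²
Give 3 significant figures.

One Planck energy: E_P = √(ℏc⁵/G) = 1.96e9 J.
5.50e-3 × 1.96e9 J = 1.08e7 J

1.08e7 J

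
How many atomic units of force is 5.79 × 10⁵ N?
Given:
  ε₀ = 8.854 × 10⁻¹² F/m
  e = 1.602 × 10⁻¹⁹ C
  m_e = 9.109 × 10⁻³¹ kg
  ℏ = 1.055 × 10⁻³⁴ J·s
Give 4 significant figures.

7.044 × 10¹²

atomic unit of force: F_au = E_h/a₀ = m_e²e⁶/((4πε₀)³ℏ⁴) = 8.220 × 10⁻⁸ N.
5.79 × 10⁵ / 8.220 × 10⁻⁸ = 7.044 × 10¹²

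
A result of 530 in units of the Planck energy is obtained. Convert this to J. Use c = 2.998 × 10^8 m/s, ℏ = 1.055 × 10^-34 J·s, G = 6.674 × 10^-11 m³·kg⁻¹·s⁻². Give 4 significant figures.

One Planck energy: E_P = √(ℏc⁵/G) = 1.957 × 10^9 J.
530 × 1.957 × 10^9 J = 1.037 × 10^12 J

1.037 × 10^12 J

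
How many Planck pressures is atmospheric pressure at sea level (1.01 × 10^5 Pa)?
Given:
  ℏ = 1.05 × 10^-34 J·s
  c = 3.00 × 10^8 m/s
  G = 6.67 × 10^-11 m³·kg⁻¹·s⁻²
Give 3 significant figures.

2.16 × 10^-109

Planck pressure: p_P = c⁷/(ℏG²) = 4.68 × 10^113 Pa.
1.01 × 10^5 / 4.68 × 10^113 = 2.16 × 10^-109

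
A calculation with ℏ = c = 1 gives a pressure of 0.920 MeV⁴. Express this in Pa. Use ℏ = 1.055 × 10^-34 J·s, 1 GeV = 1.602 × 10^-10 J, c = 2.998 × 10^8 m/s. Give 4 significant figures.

Pressure is [E]/[L]³ = [E]⁴/(ℏc)³.
1 GeV⁴ → 1/(ℏc)³ × (1 GeV in J)⁴ = 2.082 × 10^37 Pa.
Convert the energy scale: 0.920 MeV⁴ = 9.20 × 10^-13 GeV⁴.
Result: 9.20 × 10^-13 × 2.082 × 10^37 = 1.915 × 10^25 Pa.

1.915 × 10^25 Pa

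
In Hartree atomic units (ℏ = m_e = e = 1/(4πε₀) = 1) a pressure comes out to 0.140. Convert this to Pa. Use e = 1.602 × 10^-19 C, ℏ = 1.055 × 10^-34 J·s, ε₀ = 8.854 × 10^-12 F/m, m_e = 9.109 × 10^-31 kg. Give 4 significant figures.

One atomic unit of pressure: P_au = E_h/a₀³ = m_e⁴e¹⁰/((4πε₀)⁵ℏ⁸) = 2.929 × 10^13 Pa.
0.140 × 2.929 × 10^13 Pa = 4.101 × 10^12 Pa

4.101 × 10^12 Pa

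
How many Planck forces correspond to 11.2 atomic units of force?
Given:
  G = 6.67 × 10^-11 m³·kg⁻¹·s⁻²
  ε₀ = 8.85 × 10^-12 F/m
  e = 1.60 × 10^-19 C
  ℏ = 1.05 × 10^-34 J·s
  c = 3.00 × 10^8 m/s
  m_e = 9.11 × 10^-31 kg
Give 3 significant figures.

atomic unit of force: F_au = E_h/a₀ = m_e²e⁶/((4πε₀)³ℏ⁴) = 8.33 × 10^-8 N
Planck force: F_P = c⁴/G = 1.21 × 10^44 N
11.2 × 8.33 × 10^-8 / 1.21 × 10^44 = 7.68 × 10^-51

7.68 × 10^-51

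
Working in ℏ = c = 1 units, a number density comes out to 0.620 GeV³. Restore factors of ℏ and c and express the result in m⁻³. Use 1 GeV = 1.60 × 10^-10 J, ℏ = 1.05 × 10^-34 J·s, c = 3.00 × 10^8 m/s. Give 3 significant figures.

8.12 × 10^46 m⁻³

Number density is [L]⁻³ = [E]³/(ℏc)³.
1 GeV³ → 1/(ℏc)³ × (1 GeV in J)³ = 1.31 × 10^47 m⁻³.
Result: 0.620 × 1.31 × 10^47 = 8.12 × 10^46 m⁻³.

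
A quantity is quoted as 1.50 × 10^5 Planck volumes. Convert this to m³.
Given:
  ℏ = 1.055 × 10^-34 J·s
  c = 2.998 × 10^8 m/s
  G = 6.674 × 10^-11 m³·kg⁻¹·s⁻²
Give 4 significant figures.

6.336 × 10^-100 m³

One Planck volume: V_P = (ℏG/c³)^(3/2) = 4.224 × 10^-105 m³.
1.50 × 10^5 × 4.224 × 10^-105 m³ = 6.336 × 10^-100 m³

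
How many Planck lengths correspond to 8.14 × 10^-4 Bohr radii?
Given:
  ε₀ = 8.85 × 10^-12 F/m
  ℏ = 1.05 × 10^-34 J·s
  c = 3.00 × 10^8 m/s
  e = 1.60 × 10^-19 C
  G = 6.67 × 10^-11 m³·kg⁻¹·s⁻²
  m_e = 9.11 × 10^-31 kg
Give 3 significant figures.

2.66 × 10^21

Bohr radius: a₀ = 4πε₀ℏ²/(m_e e²) = 5.26 × 10^-11 m
Planck length: ℓ_P = √(ℏG/c³) = 1.61 × 10^-35 m
8.14 × 10^-4 × 5.26 × 10^-11 / 1.61 × 10^-35 = 2.66 × 10^21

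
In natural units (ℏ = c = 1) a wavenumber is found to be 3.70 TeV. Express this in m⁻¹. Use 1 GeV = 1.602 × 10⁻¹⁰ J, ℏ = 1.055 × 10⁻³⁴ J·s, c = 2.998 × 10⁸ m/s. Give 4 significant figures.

1.874 × 10¹⁹ m⁻¹

Inverse length is [E]/(ℏc).
1 GeV → 1/(ℏc) × (1 GeV in J) = 5.065 × 10¹⁵ m⁻¹.
Convert the energy scale: 3.70 TeV = 3.70 × 10³ GeV.
Result: 3.70 × 10³ × 5.065 × 10¹⁵ = 1.874 × 10¹⁹ m⁻¹.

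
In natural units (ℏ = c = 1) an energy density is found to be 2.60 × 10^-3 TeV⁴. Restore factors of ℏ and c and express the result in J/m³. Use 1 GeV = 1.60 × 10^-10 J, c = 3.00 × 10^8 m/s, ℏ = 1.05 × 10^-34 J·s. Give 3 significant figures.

5.45 × 10^46 J/m³

[E]/[L]³ = [E]⁴/(ℏc)³; restore (ℏc)⁻³.
1 GeV⁴ → 1/(ℏc)³ × (1 GeV in J)⁴ = 2.10 × 10^37 J/m³.
Convert the energy scale: 2.60 × 10^-3 TeV⁴ = 2.60 × 10^9 GeV⁴.
Result: 2.60 × 10^9 × 2.10 × 10^37 = 5.45 × 10^46 J/m³.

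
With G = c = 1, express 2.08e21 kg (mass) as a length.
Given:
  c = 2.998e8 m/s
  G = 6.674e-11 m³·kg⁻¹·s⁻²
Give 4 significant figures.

In G = c = 1 units mass has dimensions of length; the conversion factor is G/c².
2.08e21 kg × (G/c²) = 1.544e-6 m

1.544e-6 m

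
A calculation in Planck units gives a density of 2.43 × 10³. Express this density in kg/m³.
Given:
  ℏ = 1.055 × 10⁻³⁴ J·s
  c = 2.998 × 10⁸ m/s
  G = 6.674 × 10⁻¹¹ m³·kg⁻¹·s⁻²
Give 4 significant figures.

1.252 × 10¹⁰⁰ kg/m³

One Planck density: ρ_P = c⁵/(ℏG²) = 5.154 × 10⁹⁶ kg/m³.
2.43 × 10³ × 5.154 × 10⁹⁶ kg/m³ = 1.252 × 10¹⁰⁰ kg/m³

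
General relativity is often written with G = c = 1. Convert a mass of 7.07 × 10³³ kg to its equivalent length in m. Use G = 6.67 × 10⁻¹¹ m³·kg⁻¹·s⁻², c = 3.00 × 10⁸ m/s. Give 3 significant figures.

5.24 × 10⁶ m

In G = c = 1 units mass has dimensions of length; the conversion factor is G/c².
7.07 × 10³³ kg × (G/c²) = 5.24 × 10⁶ m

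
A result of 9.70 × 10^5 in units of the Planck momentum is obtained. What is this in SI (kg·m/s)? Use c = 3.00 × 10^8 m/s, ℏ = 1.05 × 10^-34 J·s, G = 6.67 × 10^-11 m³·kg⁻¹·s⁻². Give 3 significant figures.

6.32 × 10^6 kg·m/s

One Planck momentum: p_P = √(ℏc³/G) = 6.52 kg·m/s.
9.70 × 10^5 × 6.52 kg·m/s = 6.32 × 10^6 kg·m/s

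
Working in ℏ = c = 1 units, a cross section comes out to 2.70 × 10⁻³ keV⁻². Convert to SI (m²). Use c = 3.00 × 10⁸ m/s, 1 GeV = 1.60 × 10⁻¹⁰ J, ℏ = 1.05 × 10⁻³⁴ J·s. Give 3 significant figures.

1.05 × 10⁻²² m²

Area is [L]² = [E]⁻²·(ℏc)²; restore (ℏc)².
1 GeV⁻² → (ℏc)² × (1 GeV in J)⁻² = 3.88 × 10⁻³² m².
Convert the energy scale: 2.70 × 10⁻³ keV⁻² = 2.70 × 10⁹ GeV⁻².
Result: 2.70 × 10⁹ × 3.88 × 10⁻³² = 1.05 × 10⁻²² m².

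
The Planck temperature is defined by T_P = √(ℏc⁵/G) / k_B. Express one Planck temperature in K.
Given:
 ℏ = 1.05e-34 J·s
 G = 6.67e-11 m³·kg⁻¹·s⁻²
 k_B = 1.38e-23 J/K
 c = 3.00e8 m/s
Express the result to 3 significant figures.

T_P = √(ℏc⁵/G) / k_B
  = √(3.83e18) × 7.25e22
  = 1.42e32 K

1.42e32 K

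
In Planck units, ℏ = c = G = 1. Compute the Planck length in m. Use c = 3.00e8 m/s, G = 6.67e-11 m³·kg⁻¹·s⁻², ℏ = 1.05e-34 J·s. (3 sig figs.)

1.61e-35 m

The unique combination of the constants set to 1 with dimensions of length is ℓ_P = √(ℏG/c³).
  = √(2.59e-70)
  = 1.61e-35 m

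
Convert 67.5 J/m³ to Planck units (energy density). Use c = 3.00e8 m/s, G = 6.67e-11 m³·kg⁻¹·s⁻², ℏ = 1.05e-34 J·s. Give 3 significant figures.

1.44e-112

Planck energy density: u_P = c⁷/(ℏG²) = 4.68e113 J/m³.
67.5 / 4.68e113 = 1.44e-112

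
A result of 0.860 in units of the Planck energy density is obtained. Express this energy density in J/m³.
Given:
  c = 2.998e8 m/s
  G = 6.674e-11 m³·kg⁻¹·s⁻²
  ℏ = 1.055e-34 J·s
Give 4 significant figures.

3.984e113 J/m³

One Planck energy density: u_P = c⁷/(ℏG²) = 4.632e113 J/m³.
0.860 × 4.632e113 J/m³ = 3.984e113 J/m³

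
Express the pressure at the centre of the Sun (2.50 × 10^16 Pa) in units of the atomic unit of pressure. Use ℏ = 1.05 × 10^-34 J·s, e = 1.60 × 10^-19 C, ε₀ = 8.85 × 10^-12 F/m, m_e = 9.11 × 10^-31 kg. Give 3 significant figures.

atomic unit of pressure: P_au = E_h/a₀³ = m_e⁴e¹⁰/((4πε₀)⁵ℏ⁸) = 3.01 × 10^13 Pa.
2.50 × 10^16 / 3.01 × 10^13 = 830

830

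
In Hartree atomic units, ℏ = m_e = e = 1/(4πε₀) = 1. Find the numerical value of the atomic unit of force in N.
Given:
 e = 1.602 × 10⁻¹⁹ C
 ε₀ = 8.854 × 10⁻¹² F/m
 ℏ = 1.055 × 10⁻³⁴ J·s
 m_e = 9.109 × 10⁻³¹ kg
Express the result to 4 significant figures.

8.220 × 10⁻⁸ N

The unique combination of the constants set to 1 with dimensions of force is F_au = E_h/a₀ = m_e²e⁶/((4πε₀)³ℏ⁴).
E_h = 4.354 × 10⁻¹⁸ J
a₀ = 5.297 × 10⁻¹¹ m
E_h/a₀ = 8.220 × 10⁻⁸ N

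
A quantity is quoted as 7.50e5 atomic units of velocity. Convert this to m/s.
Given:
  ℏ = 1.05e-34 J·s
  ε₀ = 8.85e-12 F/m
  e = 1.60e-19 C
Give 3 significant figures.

1.64e12 m/s

One atomic unit of velocity: v_au = e²/(4πε₀ℏ) = 2.19e6 m/s.
7.50e5 × 2.19e6 m/s = 1.64e12 m/s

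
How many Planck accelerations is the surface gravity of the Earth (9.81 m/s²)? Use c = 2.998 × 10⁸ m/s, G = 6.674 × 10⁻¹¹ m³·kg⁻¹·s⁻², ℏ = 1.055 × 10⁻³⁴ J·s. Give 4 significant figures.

1.764 × 10⁻⁵¹

Planck acceleration: a_P = √(c⁷/(ℏG)) = 5.560 × 10⁵¹ m/s².
9.81 / 5.560 × 10⁵¹ = 1.764 × 10⁻⁵¹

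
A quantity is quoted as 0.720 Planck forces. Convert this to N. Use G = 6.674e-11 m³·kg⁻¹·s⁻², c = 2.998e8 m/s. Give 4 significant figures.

8.715e43 N

One Planck force: F_P = c⁴/G = 1.210e44 N.
0.720 × 1.210e44 N = 8.715e43 N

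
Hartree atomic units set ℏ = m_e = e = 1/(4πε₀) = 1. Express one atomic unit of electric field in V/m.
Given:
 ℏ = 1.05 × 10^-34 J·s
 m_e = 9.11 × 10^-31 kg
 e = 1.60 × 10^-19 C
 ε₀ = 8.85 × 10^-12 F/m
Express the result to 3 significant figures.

5.20 × 10^11 V/m

From ℏ = m_e = e = 1/(4πε₀) = 1 the electric field scale is E_au = E_h/(e a₀) = m_e²e⁵/((4πε₀)³ℏ⁴).
E_h = 4.38 × 10^-18 J
a₀ = 5.26 × 10^-11 m
E_h/(e·a₀) = 5.20 × 10^11 V/m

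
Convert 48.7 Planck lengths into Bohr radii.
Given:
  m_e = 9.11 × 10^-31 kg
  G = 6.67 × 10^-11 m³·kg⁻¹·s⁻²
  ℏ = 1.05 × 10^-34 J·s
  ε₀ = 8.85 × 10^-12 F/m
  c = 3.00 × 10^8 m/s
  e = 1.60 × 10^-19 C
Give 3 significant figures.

1.49 × 10^-23

Planck length: ℓ_P = √(ℏG/c³) = 1.61 × 10^-35 m
Bohr radius: a₀ = 4πε₀ℏ²/(m_e e²) = 5.26 × 10^-11 m
48.7 × 1.61 × 10^-35 / 5.26 × 10^-11 = 1.49 × 10^-23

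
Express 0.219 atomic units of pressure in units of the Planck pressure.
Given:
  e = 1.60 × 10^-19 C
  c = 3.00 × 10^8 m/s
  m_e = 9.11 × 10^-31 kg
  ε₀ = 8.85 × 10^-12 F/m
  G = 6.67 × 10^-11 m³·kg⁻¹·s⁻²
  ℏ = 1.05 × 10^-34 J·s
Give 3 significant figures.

atomic unit of pressure: P_au = E_h/a₀³ = m_e⁴e¹⁰/((4πε₀)⁵ℏ⁸) = 3.01 × 10^13 Pa
Planck pressure: p_P = c⁷/(ℏG²) = 4.68 × 10^113 Pa
0.219 × 3.01 × 10^13 / 4.68 × 10^113 = 1.41 × 10^-101

1.41 × 10^-101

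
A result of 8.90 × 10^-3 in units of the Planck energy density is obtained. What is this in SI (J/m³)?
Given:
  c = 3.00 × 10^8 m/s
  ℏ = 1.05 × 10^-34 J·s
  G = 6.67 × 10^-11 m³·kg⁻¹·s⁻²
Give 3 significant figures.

One Planck energy density: u_P = c⁷/(ℏG²) = 4.68 × 10^113 J/m³.
8.90 × 10^-3 × 4.68 × 10^113 J/m³ = 4.17 × 10^111 J/m³

4.17 × 10^111 J/m³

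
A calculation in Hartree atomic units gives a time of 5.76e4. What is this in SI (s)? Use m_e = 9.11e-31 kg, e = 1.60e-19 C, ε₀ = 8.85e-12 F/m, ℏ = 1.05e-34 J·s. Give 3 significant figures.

One atomic unit of time: τ_au = (4πε₀)²ℏ³/(m_e e⁴) = 2.40e-17 s.
5.76e4 × 2.40e-17 s = 1.38e-12 s

1.38e-12 s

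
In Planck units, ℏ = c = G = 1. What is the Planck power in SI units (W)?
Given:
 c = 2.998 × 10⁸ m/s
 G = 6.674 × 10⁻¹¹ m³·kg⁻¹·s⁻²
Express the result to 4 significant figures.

3.629 × 10⁵² W

Dimensional analysis gives P_P = c⁵/G.
  = 2.422 × 10⁴² / 6.674 × 10⁻¹¹
  = 3.629 × 10⁵² W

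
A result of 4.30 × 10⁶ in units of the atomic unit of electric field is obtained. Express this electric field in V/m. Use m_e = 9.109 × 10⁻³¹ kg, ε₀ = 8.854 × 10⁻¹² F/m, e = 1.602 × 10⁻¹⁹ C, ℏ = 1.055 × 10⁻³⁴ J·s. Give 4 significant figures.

One atomic unit of electric field: E_au = E_h/(e a₀) = m_e²e⁵/((4πε₀)³ℏ⁴) = 5.131 × 10¹¹ V/m.
4.30 × 10⁶ × 5.131 × 10¹¹ V/m = 2.206 × 10¹⁸ V/m

2.206 × 10¹⁸ V/m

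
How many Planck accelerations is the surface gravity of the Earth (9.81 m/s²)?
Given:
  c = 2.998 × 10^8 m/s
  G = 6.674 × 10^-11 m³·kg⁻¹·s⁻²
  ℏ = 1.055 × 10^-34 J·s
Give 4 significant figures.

Planck acceleration: a_P = √(c⁷/(ℏG)) = 5.560 × 10^51 m/s².
9.81 / 5.560 × 10^51 = 1.764 × 10^-51

1.764 × 10^-51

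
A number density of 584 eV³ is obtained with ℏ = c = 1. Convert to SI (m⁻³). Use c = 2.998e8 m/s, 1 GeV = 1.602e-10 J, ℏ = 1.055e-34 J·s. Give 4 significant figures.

7.588e22 m⁻³

Number density is [L]⁻³ = [E]³/(ℏc)³.
1 GeV³ → 1/(ℏc)³ × (1 GeV in J)³ = 1.299e47 m⁻³.
Convert the energy scale: 584 eV³ = 5.84e-25 GeV³.
Result: 5.84e-25 × 1.299e47 = 7.588e22 m⁻³.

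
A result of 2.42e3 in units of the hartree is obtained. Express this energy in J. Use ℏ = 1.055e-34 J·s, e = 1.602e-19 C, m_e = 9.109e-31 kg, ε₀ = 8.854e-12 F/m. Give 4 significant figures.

1.054e-14 J

One hartree: E_h = m_e e⁴/(4πε₀ℏ)² = 4.354e-18 J.
2.42e3 × 4.354e-18 J = 1.054e-14 J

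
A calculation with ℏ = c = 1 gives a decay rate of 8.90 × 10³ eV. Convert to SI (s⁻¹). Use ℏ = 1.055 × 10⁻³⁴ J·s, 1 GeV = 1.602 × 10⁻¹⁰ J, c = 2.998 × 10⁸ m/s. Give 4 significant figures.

A rate is [E]/ℏ; divide by ℏ.
1 GeV → 1/ℏ × (1 GeV in J) = 1.518 × 10²⁴ s⁻¹.
Convert the energy scale: 8.90 × 10³ eV = 8.90 × 10⁻⁶ GeV.
Result: 8.90 × 10⁻⁶ × 1.518 × 10²⁴ = 1.351 × 10¹⁹ s⁻¹.

1.351 × 10¹⁹ s⁻¹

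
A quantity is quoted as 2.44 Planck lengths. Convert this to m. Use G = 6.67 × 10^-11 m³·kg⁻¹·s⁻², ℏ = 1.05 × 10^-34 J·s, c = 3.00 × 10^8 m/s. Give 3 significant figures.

3.93 × 10^-35 m

One Planck length: ℓ_P = √(ℏG/c³) = 1.61 × 10^-35 m.
2.44 × 1.61 × 10^-35 m = 3.93 × 10^-35 m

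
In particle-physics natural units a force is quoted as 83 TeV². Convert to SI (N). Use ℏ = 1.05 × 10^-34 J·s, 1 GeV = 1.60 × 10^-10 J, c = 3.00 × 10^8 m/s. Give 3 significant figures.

Force is [E]/[L] = [E]²/(ℏc); restore (ℏc)⁻¹.
1 GeV² → 1/(ℏc) × (1 GeV in J)² = 8.13 × 10^5 N.
Convert the energy scale: 83 TeV² = 8.30 × 10^7 GeV².
Result: 8.30 × 10^7 × 8.13 × 10^5 = 6.75 × 10^13 N.

6.75 × 10^13 N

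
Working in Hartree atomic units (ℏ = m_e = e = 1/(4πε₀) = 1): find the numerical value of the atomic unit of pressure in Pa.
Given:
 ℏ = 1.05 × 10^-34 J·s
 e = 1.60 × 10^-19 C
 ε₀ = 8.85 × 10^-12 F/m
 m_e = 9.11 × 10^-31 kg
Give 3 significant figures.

The unique combination of the constants set to 1 with dimensions of pressure is P_au = E_h/a₀³ = m_e⁴e¹⁰/((4πε₀)⁵ℏ⁸).
E_h = 4.38 × 10^-18 J
a₀ = 5.26 × 10^-11 m
E_h/a₀³ = 3.01 × 10^13 Pa

3.01 × 10^13 Pa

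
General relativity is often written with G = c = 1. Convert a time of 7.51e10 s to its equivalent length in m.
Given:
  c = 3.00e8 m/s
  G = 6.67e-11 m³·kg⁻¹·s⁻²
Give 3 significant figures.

2.25e19 m

Time → length via c.
7.51e10 s × (c) = 2.25e19 m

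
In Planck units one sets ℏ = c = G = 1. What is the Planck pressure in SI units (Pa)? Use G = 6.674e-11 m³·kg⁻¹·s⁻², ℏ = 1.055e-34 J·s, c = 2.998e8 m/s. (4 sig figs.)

4.632e113 Pa

p_P = c⁷/(ℏG²)
  = 2.177e59 / 4.699e-55
  = 4.632e113 Pa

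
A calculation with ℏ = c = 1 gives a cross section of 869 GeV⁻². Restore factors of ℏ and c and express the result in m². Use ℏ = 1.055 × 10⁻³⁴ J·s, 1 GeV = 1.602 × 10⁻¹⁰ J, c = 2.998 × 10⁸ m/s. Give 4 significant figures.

3.387 × 10⁻²⁹ m²

Area is [L]² = [E]⁻²·(ℏc)²; restore (ℏc)².
1 GeV⁻² → (ℏc)² × (1 GeV in J)⁻² = 3.898 × 10⁻³² m².
Result: 869 × 3.898 × 10⁻³² = 3.387 × 10⁻²⁹ m².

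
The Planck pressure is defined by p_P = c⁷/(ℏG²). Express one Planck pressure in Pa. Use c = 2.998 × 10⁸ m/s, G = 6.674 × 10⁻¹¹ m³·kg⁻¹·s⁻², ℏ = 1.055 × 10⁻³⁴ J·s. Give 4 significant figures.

p_P = c⁷/(ℏG²)
  = 2.177 × 10⁵⁹ / 4.699 × 10⁻⁵⁵
  = 4.632 × 10¹¹³ Pa

4.632 × 10¹¹³ Pa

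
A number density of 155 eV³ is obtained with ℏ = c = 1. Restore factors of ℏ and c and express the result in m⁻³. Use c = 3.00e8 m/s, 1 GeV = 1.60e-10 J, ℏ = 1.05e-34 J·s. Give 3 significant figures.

2.03e22 m⁻³

Number density is [L]⁻³ = [E]³/(ℏc)³.
1 GeV³ → 1/(ℏc)³ × (1 GeV in J)³ = 1.31e47 m⁻³.
Convert the energy scale: 155 eV³ = 1.55e-25 GeV³.
Result: 1.55e-25 × 1.31e47 = 2.03e22 m⁻³.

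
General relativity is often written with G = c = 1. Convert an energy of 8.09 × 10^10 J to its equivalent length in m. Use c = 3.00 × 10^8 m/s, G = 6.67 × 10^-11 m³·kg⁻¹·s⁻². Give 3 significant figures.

Energy → length via G/c⁴.
8.09 × 10^10 J × (G/c⁴) = 6.66 × 10^-34 m

6.66 × 10^-34 m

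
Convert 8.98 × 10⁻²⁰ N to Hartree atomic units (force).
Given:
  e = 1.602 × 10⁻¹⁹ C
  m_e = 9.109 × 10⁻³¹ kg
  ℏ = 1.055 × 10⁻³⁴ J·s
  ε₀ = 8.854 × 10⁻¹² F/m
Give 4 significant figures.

1.092 × 10⁻¹²

atomic unit of force: F_au = E_h/a₀ = m_e²e⁶/((4πε₀)³ℏ⁴) = 8.220 × 10⁻⁸ N.
8.98 × 10⁻²⁰ / 8.220 × 10⁻⁸ = 1.092 × 10⁻¹²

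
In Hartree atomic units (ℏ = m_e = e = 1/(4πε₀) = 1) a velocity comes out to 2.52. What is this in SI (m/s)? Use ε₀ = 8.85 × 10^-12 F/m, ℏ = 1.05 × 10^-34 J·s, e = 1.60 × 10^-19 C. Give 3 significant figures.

One atomic unit of velocity: v_au = e²/(4πε₀ℏ) = 2.19 × 10^6 m/s.
2.52 × 2.19 × 10^6 m/s = 5.52 × 10^6 m/s

5.52 × 10^6 m/s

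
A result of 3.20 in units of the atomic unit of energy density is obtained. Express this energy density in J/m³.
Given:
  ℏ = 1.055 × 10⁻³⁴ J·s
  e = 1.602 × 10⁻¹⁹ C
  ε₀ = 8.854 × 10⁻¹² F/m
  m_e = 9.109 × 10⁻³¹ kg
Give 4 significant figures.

9.373 × 10¹³ J/m³

One atomic unit of energy density: u_au = E_h/a₀³ = m_e⁴e¹⁰/((4πε₀)⁵ℏ⁸) = 2.929 × 10¹³ J/m³.
3.20 × 2.929 × 10¹³ J/m³ = 9.373 × 10¹³ J/m³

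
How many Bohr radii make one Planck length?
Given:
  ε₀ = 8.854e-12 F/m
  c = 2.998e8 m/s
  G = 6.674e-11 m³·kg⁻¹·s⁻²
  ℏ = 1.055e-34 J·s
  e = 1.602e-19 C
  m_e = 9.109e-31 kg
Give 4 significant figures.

Planck length: ℓ_P = √(ℏG/c³) = 1.616e-35 m
Bohr radius: a₀ = 4πε₀ℏ²/(m_e e²) = 5.297e-11 m
ratio = 1.616e-35 / 5.297e-11 = 3.051e-25

3.051e-25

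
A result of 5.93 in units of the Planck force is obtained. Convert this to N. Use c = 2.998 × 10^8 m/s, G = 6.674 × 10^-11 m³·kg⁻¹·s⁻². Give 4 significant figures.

One Planck force: F_P = c⁴/G = 1.210 × 10^44 N.
5.93 × 1.210 × 10^44 N = 7.178 × 10^44 N

7.178 × 10^44 N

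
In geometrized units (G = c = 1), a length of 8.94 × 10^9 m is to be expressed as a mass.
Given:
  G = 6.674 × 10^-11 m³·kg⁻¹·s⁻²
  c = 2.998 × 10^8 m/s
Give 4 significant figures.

1.204 × 10^37 kg

Length → mass via c²/G.
8.94 × 10^9 m × (c²/G) = 1.204 × 10^37 kg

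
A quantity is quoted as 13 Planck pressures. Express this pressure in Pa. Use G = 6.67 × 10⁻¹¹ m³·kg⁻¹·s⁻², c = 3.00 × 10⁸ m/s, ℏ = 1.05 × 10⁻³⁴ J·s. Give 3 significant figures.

One Planck pressure: p_P = c⁷/(ℏG²) = 4.68 × 10¹¹³ Pa.
13 × 4.68 × 10¹¹³ Pa = 6.09 × 10¹¹⁴ Pa

6.09 × 10¹¹⁴ Pa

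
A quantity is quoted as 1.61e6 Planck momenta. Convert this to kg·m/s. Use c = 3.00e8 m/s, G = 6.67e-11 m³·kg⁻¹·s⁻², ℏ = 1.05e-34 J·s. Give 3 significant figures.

One Planck momentum: p_P = √(ℏc³/G) = 6.52 kg·m/s.
1.61e6 × 6.52 kg·m/s = 1.05e7 kg·m/s

1.05e7 kg·m/s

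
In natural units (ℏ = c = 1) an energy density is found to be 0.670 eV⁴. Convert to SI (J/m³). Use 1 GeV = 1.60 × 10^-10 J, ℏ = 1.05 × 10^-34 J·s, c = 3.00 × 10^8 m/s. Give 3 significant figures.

[E]/[L]³ = [E]⁴/(ℏc)³; restore (ℏc)⁻³.
1 GeV⁴ → 1/(ℏc)³ × (1 GeV in J)⁴ = 2.10 × 10^37 J/m³.
Convert the energy scale: 0.670 eV⁴ = 6.70 × 10^-37 GeV⁴.
Result: 6.70 × 10^-37 × 2.10 × 10^37 = 14 J/m³.

14 J/m³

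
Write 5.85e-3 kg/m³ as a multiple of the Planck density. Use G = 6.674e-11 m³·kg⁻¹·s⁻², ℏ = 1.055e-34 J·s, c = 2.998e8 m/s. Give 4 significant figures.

1.135e-99

Planck density: ρ_P = c⁵/(ℏG²) = 5.154e96 kg/m³.
5.85e-3 / 5.154e96 = 1.135e-99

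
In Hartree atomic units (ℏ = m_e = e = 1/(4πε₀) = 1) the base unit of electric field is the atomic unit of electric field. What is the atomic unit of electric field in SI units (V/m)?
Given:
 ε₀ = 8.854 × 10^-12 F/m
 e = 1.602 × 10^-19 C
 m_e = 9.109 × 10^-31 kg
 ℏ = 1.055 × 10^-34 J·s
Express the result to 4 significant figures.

5.131 × 10^11 V/m

E_au = E_h/(e a₀) = m_e²e⁵/((4πε₀)³ℏ⁴)
E_h = 4.354 × 10^-18 J
a₀ = 5.297 × 10^-11 m
E_h/(e·a₀) = 5.131 × 10^11 V/m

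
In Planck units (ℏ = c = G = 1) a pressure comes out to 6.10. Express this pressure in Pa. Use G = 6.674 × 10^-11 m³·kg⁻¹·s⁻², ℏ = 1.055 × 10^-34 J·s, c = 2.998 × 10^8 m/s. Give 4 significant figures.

2.826 × 10^114 Pa

One Planck pressure: p_P = c⁷/(ℏG²) = 4.632 × 10^113 Pa.
6.10 × 4.632 × 10^113 Pa = 2.826 × 10^114 Pa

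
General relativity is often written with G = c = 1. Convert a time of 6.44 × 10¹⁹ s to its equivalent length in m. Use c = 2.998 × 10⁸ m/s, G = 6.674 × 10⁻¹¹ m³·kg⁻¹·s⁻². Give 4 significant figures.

Time → length via c.
6.44 × 10¹⁹ s × (c) = 1.931 × 10²⁸ m

1.931 × 10²⁸ m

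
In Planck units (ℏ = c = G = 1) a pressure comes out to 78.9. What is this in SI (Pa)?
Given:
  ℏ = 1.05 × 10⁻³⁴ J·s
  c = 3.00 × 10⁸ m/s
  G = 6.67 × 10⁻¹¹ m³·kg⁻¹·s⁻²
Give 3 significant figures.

One Planck pressure: p_P = c⁷/(ℏG²) = 4.68 × 10¹¹³ Pa.
78.9 × 4.68 × 10¹¹³ Pa = 3.69 × 10¹¹⁵ Pa

3.69 × 10¹¹⁵ Pa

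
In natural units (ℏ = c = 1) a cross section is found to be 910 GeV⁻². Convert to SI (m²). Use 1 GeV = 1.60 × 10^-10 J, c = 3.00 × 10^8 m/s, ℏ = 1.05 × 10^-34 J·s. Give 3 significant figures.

Area is [L]² = [E]⁻²·(ℏc)²; restore (ℏc)².
1 GeV⁻² → (ℏc)² × (1 GeV in J)⁻² = 3.88 × 10^-32 m².
Result: 910 × 3.88 × 10^-32 = 3.53 × 10^-29 m².

3.53 × 10^-29 m²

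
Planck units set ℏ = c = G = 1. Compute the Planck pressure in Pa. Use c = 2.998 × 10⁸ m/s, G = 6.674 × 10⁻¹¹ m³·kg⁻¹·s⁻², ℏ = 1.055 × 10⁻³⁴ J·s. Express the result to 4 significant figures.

4.632 × 10¹¹³ Pa

Dimensional analysis gives p_P = c⁷/(ℏG²).
  = 2.177 × 10⁵⁹ / 4.699 × 10⁻⁵⁵
  = 4.632 × 10¹¹³ Pa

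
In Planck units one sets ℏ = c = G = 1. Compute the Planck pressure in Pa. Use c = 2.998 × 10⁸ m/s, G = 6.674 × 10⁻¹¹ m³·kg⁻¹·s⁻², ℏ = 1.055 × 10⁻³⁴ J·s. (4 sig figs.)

p_P = c⁷/(ℏG²)
  = 2.177 × 10⁵⁹ / 4.699 × 10⁻⁵⁵
  = 4.632 × 10¹¹³ Pa

4.632 × 10¹¹³ Pa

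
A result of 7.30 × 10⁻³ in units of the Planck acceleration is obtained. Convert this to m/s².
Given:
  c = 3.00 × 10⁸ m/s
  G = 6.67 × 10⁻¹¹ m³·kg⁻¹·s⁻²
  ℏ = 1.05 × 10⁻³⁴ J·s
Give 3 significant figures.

4.08 × 10⁴⁹ m/s²

One Planck acceleration: a_P = √(c⁷/(ℏG)) = 5.59 × 10⁵¹ m/s².
7.30 × 10⁻³ × 5.59 × 10⁵¹ m/s² = 4.08 × 10⁴⁹ m/s²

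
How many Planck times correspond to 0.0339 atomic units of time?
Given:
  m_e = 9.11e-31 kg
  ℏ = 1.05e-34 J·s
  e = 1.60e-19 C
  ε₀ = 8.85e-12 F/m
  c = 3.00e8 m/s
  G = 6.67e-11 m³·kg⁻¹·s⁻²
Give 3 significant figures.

atomic unit of time: τ_au = (4πε₀)²ℏ³/(m_e e⁴) = 2.40e-17 s
Planck time: t_P = √(ℏG/c⁵) = 5.37e-44 s
0.0339 × 2.40e-17 / 5.37e-44 = 1.51e25

1.51e25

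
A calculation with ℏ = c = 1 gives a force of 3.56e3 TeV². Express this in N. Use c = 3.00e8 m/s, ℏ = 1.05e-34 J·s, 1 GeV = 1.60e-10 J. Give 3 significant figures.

2.89e15 N

Force is [E]/[L] = [E]²/(ℏc); restore (ℏc)⁻¹.
1 GeV² → 1/(ℏc) × (1 GeV in J)² = 8.13e5 N.
Convert the energy scale: 3.56e3 TeV² = 3.56e9 GeV².
Result: 3.56e9 × 8.13e5 = 2.89e15 N.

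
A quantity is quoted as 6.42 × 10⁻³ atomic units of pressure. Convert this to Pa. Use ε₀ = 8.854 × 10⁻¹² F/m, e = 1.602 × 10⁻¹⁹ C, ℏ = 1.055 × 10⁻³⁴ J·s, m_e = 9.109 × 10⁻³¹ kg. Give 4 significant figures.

One atomic unit of pressure: P_au = E_h/a₀³ = m_e⁴e¹⁰/((4πε₀)⁵ℏ⁸) = 2.929 × 10¹³ Pa.
6.42 × 10⁻³ × 2.929 × 10¹³ Pa = 1.881 × 10¹¹ Pa

1.881 × 10¹¹ Pa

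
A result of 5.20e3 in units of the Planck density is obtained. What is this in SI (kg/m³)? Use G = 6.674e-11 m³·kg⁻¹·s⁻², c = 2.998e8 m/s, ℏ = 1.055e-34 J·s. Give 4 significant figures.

2.680e100 kg/m³

One Planck density: ρ_P = c⁵/(ℏG²) = 5.154e96 kg/m³.
5.20e3 × 5.154e96 kg/m³ = 2.680e100 kg/m³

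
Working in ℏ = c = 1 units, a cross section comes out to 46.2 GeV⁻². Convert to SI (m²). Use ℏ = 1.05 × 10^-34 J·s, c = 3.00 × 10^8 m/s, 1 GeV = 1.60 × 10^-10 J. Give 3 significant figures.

1.79 × 10^-30 m²

Area is [L]² = [E]⁻²·(ℏc)²; restore (ℏc)².
1 GeV⁻² → (ℏc)² × (1 GeV in J)⁻² = 3.88 × 10^-32 m².
Result: 46.2 × 3.88 × 10^-32 = 1.79 × 10^-30 m².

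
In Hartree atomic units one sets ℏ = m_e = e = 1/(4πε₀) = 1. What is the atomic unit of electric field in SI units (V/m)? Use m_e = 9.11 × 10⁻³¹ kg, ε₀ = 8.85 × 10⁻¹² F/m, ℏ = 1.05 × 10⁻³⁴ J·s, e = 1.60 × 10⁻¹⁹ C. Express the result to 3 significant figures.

5.20 × 10¹¹ V/m

E_au = E_h/(e a₀) = m_e²e⁵/((4πε₀)³ℏ⁴)
E_h = 4.38 × 10⁻¹⁸ J
a₀ = 5.26 × 10⁻¹¹ m
E_h/(e·a₀) = 5.20 × 10¹¹ V/m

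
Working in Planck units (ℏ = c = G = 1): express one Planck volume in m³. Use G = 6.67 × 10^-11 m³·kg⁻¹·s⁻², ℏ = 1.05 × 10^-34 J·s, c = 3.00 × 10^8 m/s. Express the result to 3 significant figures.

4.18 × 10^-105 m³

Dimensional analysis gives V_P = (ℏG/c³)^(3/2).
  = √(1.75 × 10^-209)
  = 4.18 × 10^-105 m³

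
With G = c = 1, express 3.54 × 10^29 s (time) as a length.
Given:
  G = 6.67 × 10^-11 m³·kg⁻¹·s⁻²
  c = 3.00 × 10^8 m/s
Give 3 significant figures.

Time → length via c.
3.54 × 10^29 s × (c) = 1.06 × 10^38 m

1.06 × 10^38 m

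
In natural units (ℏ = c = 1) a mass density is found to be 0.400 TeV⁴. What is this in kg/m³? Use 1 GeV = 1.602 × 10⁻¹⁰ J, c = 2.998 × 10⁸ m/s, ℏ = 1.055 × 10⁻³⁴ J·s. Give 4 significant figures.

Mass density is [E]/(c²[L]³) = [E]⁴/(ℏ³c⁵).
1 GeV⁴ → 1/(ℏ³c⁵) × (1 GeV in J)⁴ = 2.316 × 10²⁰ kg/m³.
Convert the energy scale: 0.400 TeV⁴ = 4.00 × 10¹¹ GeV⁴.
Result: 4.00 × 10¹¹ × 2.316 × 10²⁰ = 9.264 × 10³¹ kg/m³.

9.264 × 10³¹ kg/m³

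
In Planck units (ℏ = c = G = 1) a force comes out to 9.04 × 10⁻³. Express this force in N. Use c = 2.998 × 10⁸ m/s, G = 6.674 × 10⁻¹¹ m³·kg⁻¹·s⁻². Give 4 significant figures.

One Planck force: F_P = c⁴/G = 1.210 × 10⁴⁴ N.
9.04 × 10⁻³ × 1.210 × 10⁴⁴ N = 1.094 × 10⁴² N

1.094 × 10⁴² N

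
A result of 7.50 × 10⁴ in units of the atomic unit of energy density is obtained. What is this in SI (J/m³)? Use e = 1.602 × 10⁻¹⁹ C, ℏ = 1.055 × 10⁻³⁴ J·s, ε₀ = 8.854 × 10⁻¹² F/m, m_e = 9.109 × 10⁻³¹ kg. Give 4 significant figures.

2.197 × 10¹⁸ J/m³

One atomic unit of energy density: u_au = E_h/a₀³ = m_e⁴e¹⁰/((4πε₀)⁵ℏ⁸) = 2.929 × 10¹³ J/m³.
7.50 × 10⁴ × 2.929 × 10¹³ J/m³ = 2.197 × 10¹⁸ J/m³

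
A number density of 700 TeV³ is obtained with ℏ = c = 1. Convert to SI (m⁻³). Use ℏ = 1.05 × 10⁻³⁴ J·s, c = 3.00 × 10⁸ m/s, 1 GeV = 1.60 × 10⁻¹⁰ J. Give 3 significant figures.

Number density is [L]⁻³ = [E]³/(ℏc)³.
1 GeV³ → 1/(ℏc)³ × (1 GeV in J)³ = 1.31 × 10⁴⁷ m⁻³.
Convert the energy scale: 700 TeV³ = 7.00 × 10¹¹ GeV³.
Result: 7.00 × 10¹¹ × 1.31 × 10⁴⁷ = 9.17 × 10⁵⁸ m⁻³.

9.17 × 10⁵⁸ m⁻³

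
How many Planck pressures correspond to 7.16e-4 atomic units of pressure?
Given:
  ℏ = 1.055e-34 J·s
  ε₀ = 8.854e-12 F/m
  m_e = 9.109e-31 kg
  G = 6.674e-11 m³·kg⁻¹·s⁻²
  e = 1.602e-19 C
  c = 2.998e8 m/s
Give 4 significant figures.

atomic unit of pressure: P_au = E_h/a₀³ = m_e⁴e¹⁰/((4πε₀)⁵ℏ⁸) = 2.929e13 Pa
Planck pressure: p_P = c⁷/(ℏG²) = 4.632e113 Pa
7.16e-4 × 2.929e13 / 4.632e113 = 4.527e-104

4.527e-104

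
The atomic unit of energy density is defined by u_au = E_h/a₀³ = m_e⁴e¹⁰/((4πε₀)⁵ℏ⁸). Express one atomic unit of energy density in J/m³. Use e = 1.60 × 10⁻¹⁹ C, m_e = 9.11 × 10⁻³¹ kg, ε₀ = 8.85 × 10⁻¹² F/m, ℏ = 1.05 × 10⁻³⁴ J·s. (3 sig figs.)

u_au = E_h/a₀³ = m_e⁴e¹⁰/((4πε₀)⁵ℏ⁸)
E_h = 4.38 × 10⁻¹⁸ J
a₀ = 5.26 × 10⁻¹¹ m
E_h/a₀³ = 3.01 × 10¹³ J/m³

3.01 × 10¹³ J/m³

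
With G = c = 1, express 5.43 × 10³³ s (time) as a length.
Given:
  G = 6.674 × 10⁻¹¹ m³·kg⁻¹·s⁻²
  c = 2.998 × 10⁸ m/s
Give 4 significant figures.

Time → length via c.
5.43 × 10³³ s × (c) = 1.628 × 10⁴² m

1.628 × 10⁴² m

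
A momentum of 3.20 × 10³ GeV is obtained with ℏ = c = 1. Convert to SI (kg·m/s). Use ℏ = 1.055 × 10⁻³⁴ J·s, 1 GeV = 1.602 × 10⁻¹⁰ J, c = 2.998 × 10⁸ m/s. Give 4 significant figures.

1.710 × 10⁻¹⁵ kg·m/s

Momentum is [E]/c; divide by c.
1 GeV → 1/c × (1 GeV in J) = 5.344 × 10⁻¹⁹ kg·m/s.
Result: 3.20 × 10³ × 5.344 × 10⁻¹⁹ = 1.710 × 10⁻¹⁵ kg·m/s.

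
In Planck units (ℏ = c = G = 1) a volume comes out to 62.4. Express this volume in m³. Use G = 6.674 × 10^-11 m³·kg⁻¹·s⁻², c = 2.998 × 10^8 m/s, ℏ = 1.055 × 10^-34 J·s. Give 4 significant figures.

One Planck volume: V_P = (ℏG/c³)^(3/2) = 4.224 × 10^-105 m³.
62.4 × 4.224 × 10^-105 m³ = 2.636 × 10^-103 m³

2.636 × 10^-103 m³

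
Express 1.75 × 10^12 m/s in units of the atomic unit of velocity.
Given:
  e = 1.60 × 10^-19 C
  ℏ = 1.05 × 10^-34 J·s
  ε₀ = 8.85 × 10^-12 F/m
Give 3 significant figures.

atomic unit of velocity: v_au = e²/(4πε₀ℏ) = 2.19 × 10^6 m/s.
1.75 × 10^12 / 2.19 × 10^6 = 7.98 × 10^5

7.98 × 10^5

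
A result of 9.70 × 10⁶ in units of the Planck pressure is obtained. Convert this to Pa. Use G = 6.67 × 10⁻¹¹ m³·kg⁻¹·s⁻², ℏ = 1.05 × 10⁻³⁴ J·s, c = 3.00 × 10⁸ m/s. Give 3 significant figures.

4.54 × 10¹²⁰ Pa

One Planck pressure: p_P = c⁷/(ℏG²) = 4.68 × 10¹¹³ Pa.
9.70 × 10⁶ × 4.68 × 10¹¹³ Pa = 4.54 × 10¹²⁰ Pa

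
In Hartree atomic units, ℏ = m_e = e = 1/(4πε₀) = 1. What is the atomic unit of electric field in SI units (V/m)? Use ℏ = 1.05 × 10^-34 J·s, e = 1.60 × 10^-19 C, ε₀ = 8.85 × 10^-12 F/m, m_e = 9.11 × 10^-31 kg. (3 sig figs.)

From ℏ = m_e = e = 1/(4πε₀) = 1 the electric field scale is E_au = E_h/(e a₀) = m_e²e⁵/((4πε₀)³ℏ⁴).
E_h = 4.38 × 10^-18 J
a₀ = 5.26 × 10^-11 m
E_h/(e·a₀) = 5.20 × 10^11 V/m

5.20 × 10^11 V/m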